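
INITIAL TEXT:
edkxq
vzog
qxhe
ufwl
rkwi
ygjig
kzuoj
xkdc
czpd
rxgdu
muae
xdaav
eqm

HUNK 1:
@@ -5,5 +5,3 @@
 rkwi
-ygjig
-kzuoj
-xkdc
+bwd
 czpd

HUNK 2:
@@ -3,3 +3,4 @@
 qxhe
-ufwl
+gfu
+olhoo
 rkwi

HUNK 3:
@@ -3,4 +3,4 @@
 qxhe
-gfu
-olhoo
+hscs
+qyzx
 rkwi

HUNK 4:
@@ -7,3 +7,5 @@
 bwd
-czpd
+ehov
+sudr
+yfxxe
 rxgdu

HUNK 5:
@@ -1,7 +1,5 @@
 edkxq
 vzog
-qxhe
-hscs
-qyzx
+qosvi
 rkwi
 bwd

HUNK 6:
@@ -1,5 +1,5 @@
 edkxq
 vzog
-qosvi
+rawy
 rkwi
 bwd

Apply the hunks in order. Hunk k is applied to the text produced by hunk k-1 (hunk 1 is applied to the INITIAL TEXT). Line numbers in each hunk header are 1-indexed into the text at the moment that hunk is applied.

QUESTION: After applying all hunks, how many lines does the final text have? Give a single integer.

Answer: 12

Derivation:
Hunk 1: at line 5 remove [ygjig,kzuoj,xkdc] add [bwd] -> 11 lines: edkxq vzog qxhe ufwl rkwi bwd czpd rxgdu muae xdaav eqm
Hunk 2: at line 3 remove [ufwl] add [gfu,olhoo] -> 12 lines: edkxq vzog qxhe gfu olhoo rkwi bwd czpd rxgdu muae xdaav eqm
Hunk 3: at line 3 remove [gfu,olhoo] add [hscs,qyzx] -> 12 lines: edkxq vzog qxhe hscs qyzx rkwi bwd czpd rxgdu muae xdaav eqm
Hunk 4: at line 7 remove [czpd] add [ehov,sudr,yfxxe] -> 14 lines: edkxq vzog qxhe hscs qyzx rkwi bwd ehov sudr yfxxe rxgdu muae xdaav eqm
Hunk 5: at line 1 remove [qxhe,hscs,qyzx] add [qosvi] -> 12 lines: edkxq vzog qosvi rkwi bwd ehov sudr yfxxe rxgdu muae xdaav eqm
Hunk 6: at line 1 remove [qosvi] add [rawy] -> 12 lines: edkxq vzog rawy rkwi bwd ehov sudr yfxxe rxgdu muae xdaav eqm
Final line count: 12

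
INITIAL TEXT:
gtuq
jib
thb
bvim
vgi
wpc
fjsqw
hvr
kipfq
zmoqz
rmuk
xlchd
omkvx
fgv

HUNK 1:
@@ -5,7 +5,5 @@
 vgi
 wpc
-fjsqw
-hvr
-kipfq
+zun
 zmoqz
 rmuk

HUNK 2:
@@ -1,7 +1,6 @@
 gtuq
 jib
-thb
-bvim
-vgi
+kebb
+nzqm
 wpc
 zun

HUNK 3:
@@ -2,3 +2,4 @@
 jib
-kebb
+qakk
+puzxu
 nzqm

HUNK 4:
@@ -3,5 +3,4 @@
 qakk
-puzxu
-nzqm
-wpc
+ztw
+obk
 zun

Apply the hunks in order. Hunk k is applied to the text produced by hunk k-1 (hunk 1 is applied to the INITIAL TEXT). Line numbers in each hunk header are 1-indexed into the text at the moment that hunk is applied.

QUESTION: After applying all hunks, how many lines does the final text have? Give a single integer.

Answer: 11

Derivation:
Hunk 1: at line 5 remove [fjsqw,hvr,kipfq] add [zun] -> 12 lines: gtuq jib thb bvim vgi wpc zun zmoqz rmuk xlchd omkvx fgv
Hunk 2: at line 1 remove [thb,bvim,vgi] add [kebb,nzqm] -> 11 lines: gtuq jib kebb nzqm wpc zun zmoqz rmuk xlchd omkvx fgv
Hunk 3: at line 2 remove [kebb] add [qakk,puzxu] -> 12 lines: gtuq jib qakk puzxu nzqm wpc zun zmoqz rmuk xlchd omkvx fgv
Hunk 4: at line 3 remove [puzxu,nzqm,wpc] add [ztw,obk] -> 11 lines: gtuq jib qakk ztw obk zun zmoqz rmuk xlchd omkvx fgv
Final line count: 11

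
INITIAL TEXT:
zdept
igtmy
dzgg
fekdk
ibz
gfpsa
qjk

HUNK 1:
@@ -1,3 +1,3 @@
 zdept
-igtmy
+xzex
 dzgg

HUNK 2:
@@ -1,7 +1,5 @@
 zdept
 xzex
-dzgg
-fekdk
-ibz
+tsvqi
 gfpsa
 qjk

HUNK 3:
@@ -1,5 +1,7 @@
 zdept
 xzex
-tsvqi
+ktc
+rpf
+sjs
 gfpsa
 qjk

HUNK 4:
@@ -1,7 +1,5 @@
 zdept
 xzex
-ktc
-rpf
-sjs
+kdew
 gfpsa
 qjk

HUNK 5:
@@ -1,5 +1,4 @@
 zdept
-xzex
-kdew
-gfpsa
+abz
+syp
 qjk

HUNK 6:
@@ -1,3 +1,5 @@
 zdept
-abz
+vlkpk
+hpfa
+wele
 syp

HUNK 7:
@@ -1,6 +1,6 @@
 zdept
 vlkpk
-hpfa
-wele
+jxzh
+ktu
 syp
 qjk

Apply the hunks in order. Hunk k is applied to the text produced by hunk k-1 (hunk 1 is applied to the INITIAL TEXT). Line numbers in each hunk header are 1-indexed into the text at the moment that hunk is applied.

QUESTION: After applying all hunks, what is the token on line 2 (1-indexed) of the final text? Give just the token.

Answer: vlkpk

Derivation:
Hunk 1: at line 1 remove [igtmy] add [xzex] -> 7 lines: zdept xzex dzgg fekdk ibz gfpsa qjk
Hunk 2: at line 1 remove [dzgg,fekdk,ibz] add [tsvqi] -> 5 lines: zdept xzex tsvqi gfpsa qjk
Hunk 3: at line 1 remove [tsvqi] add [ktc,rpf,sjs] -> 7 lines: zdept xzex ktc rpf sjs gfpsa qjk
Hunk 4: at line 1 remove [ktc,rpf,sjs] add [kdew] -> 5 lines: zdept xzex kdew gfpsa qjk
Hunk 5: at line 1 remove [xzex,kdew,gfpsa] add [abz,syp] -> 4 lines: zdept abz syp qjk
Hunk 6: at line 1 remove [abz] add [vlkpk,hpfa,wele] -> 6 lines: zdept vlkpk hpfa wele syp qjk
Hunk 7: at line 1 remove [hpfa,wele] add [jxzh,ktu] -> 6 lines: zdept vlkpk jxzh ktu syp qjk
Final line 2: vlkpk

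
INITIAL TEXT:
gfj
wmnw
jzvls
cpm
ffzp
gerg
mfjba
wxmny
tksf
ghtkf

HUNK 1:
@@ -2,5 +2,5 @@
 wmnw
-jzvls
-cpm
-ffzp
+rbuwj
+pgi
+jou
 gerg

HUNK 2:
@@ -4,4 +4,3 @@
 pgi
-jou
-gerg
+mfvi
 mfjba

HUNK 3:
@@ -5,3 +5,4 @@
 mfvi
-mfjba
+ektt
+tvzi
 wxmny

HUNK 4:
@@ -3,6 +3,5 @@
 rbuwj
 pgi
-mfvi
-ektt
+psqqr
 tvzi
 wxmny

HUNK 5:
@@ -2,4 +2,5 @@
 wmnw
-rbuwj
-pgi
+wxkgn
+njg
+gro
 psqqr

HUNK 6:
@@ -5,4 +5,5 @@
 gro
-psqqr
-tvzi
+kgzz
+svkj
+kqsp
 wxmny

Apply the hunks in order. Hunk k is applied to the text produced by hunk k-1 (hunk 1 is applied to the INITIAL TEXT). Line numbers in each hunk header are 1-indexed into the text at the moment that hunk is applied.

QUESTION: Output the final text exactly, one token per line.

Hunk 1: at line 2 remove [jzvls,cpm,ffzp] add [rbuwj,pgi,jou] -> 10 lines: gfj wmnw rbuwj pgi jou gerg mfjba wxmny tksf ghtkf
Hunk 2: at line 4 remove [jou,gerg] add [mfvi] -> 9 lines: gfj wmnw rbuwj pgi mfvi mfjba wxmny tksf ghtkf
Hunk 3: at line 5 remove [mfjba] add [ektt,tvzi] -> 10 lines: gfj wmnw rbuwj pgi mfvi ektt tvzi wxmny tksf ghtkf
Hunk 4: at line 3 remove [mfvi,ektt] add [psqqr] -> 9 lines: gfj wmnw rbuwj pgi psqqr tvzi wxmny tksf ghtkf
Hunk 5: at line 2 remove [rbuwj,pgi] add [wxkgn,njg,gro] -> 10 lines: gfj wmnw wxkgn njg gro psqqr tvzi wxmny tksf ghtkf
Hunk 6: at line 5 remove [psqqr,tvzi] add [kgzz,svkj,kqsp] -> 11 lines: gfj wmnw wxkgn njg gro kgzz svkj kqsp wxmny tksf ghtkf

Answer: gfj
wmnw
wxkgn
njg
gro
kgzz
svkj
kqsp
wxmny
tksf
ghtkf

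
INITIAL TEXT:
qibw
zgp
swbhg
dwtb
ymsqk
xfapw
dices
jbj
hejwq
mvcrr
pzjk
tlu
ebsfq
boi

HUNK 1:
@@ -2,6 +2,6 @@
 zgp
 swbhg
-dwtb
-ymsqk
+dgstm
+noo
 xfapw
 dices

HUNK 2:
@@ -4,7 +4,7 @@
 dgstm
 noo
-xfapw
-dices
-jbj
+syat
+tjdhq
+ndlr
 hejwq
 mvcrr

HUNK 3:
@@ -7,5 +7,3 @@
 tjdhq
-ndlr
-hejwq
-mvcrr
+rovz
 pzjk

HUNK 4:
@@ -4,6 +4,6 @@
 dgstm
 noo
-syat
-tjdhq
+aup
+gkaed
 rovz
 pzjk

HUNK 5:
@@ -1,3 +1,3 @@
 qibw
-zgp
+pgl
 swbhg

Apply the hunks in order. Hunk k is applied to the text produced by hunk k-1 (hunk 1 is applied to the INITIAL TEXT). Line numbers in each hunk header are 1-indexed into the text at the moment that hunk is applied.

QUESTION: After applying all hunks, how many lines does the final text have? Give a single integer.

Hunk 1: at line 2 remove [dwtb,ymsqk] add [dgstm,noo] -> 14 lines: qibw zgp swbhg dgstm noo xfapw dices jbj hejwq mvcrr pzjk tlu ebsfq boi
Hunk 2: at line 4 remove [xfapw,dices,jbj] add [syat,tjdhq,ndlr] -> 14 lines: qibw zgp swbhg dgstm noo syat tjdhq ndlr hejwq mvcrr pzjk tlu ebsfq boi
Hunk 3: at line 7 remove [ndlr,hejwq,mvcrr] add [rovz] -> 12 lines: qibw zgp swbhg dgstm noo syat tjdhq rovz pzjk tlu ebsfq boi
Hunk 4: at line 4 remove [syat,tjdhq] add [aup,gkaed] -> 12 lines: qibw zgp swbhg dgstm noo aup gkaed rovz pzjk tlu ebsfq boi
Hunk 5: at line 1 remove [zgp] add [pgl] -> 12 lines: qibw pgl swbhg dgstm noo aup gkaed rovz pzjk tlu ebsfq boi
Final line count: 12

Answer: 12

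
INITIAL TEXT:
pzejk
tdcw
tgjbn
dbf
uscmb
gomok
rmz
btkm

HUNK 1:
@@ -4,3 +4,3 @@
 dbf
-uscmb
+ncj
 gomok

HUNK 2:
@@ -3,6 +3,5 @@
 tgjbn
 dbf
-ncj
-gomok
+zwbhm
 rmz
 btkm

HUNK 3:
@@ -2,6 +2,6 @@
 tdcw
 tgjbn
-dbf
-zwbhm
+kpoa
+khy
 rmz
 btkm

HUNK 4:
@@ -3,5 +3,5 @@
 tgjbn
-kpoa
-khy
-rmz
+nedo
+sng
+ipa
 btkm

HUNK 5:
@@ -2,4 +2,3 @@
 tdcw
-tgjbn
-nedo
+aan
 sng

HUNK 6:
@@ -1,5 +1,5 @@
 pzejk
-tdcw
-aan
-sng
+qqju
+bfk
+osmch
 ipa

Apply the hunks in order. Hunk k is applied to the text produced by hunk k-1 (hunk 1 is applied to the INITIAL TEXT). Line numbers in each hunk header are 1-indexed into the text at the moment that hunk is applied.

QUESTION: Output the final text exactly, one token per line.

Hunk 1: at line 4 remove [uscmb] add [ncj] -> 8 lines: pzejk tdcw tgjbn dbf ncj gomok rmz btkm
Hunk 2: at line 3 remove [ncj,gomok] add [zwbhm] -> 7 lines: pzejk tdcw tgjbn dbf zwbhm rmz btkm
Hunk 3: at line 2 remove [dbf,zwbhm] add [kpoa,khy] -> 7 lines: pzejk tdcw tgjbn kpoa khy rmz btkm
Hunk 4: at line 3 remove [kpoa,khy,rmz] add [nedo,sng,ipa] -> 7 lines: pzejk tdcw tgjbn nedo sng ipa btkm
Hunk 5: at line 2 remove [tgjbn,nedo] add [aan] -> 6 lines: pzejk tdcw aan sng ipa btkm
Hunk 6: at line 1 remove [tdcw,aan,sng] add [qqju,bfk,osmch] -> 6 lines: pzejk qqju bfk osmch ipa btkm

Answer: pzejk
qqju
bfk
osmch
ipa
btkm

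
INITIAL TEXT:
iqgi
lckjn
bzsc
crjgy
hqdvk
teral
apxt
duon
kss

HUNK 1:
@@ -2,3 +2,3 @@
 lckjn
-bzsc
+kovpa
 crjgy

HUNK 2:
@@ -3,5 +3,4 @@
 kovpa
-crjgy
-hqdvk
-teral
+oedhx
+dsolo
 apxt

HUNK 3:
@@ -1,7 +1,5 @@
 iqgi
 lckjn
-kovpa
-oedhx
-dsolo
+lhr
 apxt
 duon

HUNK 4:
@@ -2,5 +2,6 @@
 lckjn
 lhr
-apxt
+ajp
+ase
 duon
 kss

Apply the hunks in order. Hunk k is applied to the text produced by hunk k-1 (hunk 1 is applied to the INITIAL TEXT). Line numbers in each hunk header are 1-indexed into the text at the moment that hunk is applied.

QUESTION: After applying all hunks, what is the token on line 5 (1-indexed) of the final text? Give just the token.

Hunk 1: at line 2 remove [bzsc] add [kovpa] -> 9 lines: iqgi lckjn kovpa crjgy hqdvk teral apxt duon kss
Hunk 2: at line 3 remove [crjgy,hqdvk,teral] add [oedhx,dsolo] -> 8 lines: iqgi lckjn kovpa oedhx dsolo apxt duon kss
Hunk 3: at line 1 remove [kovpa,oedhx,dsolo] add [lhr] -> 6 lines: iqgi lckjn lhr apxt duon kss
Hunk 4: at line 2 remove [apxt] add [ajp,ase] -> 7 lines: iqgi lckjn lhr ajp ase duon kss
Final line 5: ase

Answer: ase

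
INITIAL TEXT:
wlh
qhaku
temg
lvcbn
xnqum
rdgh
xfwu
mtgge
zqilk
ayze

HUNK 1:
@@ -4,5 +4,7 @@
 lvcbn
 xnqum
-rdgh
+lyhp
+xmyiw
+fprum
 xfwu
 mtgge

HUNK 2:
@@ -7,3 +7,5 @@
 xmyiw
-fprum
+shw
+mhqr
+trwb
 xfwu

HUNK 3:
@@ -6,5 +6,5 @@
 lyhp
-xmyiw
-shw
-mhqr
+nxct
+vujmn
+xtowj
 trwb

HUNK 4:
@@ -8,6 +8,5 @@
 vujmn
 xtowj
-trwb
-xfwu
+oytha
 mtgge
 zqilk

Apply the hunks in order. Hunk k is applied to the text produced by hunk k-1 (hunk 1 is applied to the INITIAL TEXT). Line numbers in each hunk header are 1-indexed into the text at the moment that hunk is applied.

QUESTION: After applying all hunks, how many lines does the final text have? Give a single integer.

Hunk 1: at line 4 remove [rdgh] add [lyhp,xmyiw,fprum] -> 12 lines: wlh qhaku temg lvcbn xnqum lyhp xmyiw fprum xfwu mtgge zqilk ayze
Hunk 2: at line 7 remove [fprum] add [shw,mhqr,trwb] -> 14 lines: wlh qhaku temg lvcbn xnqum lyhp xmyiw shw mhqr trwb xfwu mtgge zqilk ayze
Hunk 3: at line 6 remove [xmyiw,shw,mhqr] add [nxct,vujmn,xtowj] -> 14 lines: wlh qhaku temg lvcbn xnqum lyhp nxct vujmn xtowj trwb xfwu mtgge zqilk ayze
Hunk 4: at line 8 remove [trwb,xfwu] add [oytha] -> 13 lines: wlh qhaku temg lvcbn xnqum lyhp nxct vujmn xtowj oytha mtgge zqilk ayze
Final line count: 13

Answer: 13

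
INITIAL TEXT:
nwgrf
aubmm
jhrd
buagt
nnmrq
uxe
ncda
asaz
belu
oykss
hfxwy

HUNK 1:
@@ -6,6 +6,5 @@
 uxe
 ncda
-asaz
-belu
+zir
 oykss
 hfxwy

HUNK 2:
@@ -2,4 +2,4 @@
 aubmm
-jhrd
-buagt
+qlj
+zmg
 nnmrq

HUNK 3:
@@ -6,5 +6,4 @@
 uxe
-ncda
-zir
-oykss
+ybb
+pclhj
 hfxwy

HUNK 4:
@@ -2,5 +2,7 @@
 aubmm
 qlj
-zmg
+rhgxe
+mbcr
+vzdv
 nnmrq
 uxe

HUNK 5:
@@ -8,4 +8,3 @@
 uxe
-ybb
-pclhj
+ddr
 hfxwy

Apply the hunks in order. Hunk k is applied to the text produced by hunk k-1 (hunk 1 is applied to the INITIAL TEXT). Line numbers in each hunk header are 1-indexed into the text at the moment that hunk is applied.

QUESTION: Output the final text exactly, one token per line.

Hunk 1: at line 6 remove [asaz,belu] add [zir] -> 10 lines: nwgrf aubmm jhrd buagt nnmrq uxe ncda zir oykss hfxwy
Hunk 2: at line 2 remove [jhrd,buagt] add [qlj,zmg] -> 10 lines: nwgrf aubmm qlj zmg nnmrq uxe ncda zir oykss hfxwy
Hunk 3: at line 6 remove [ncda,zir,oykss] add [ybb,pclhj] -> 9 lines: nwgrf aubmm qlj zmg nnmrq uxe ybb pclhj hfxwy
Hunk 4: at line 2 remove [zmg] add [rhgxe,mbcr,vzdv] -> 11 lines: nwgrf aubmm qlj rhgxe mbcr vzdv nnmrq uxe ybb pclhj hfxwy
Hunk 5: at line 8 remove [ybb,pclhj] add [ddr] -> 10 lines: nwgrf aubmm qlj rhgxe mbcr vzdv nnmrq uxe ddr hfxwy

Answer: nwgrf
aubmm
qlj
rhgxe
mbcr
vzdv
nnmrq
uxe
ddr
hfxwy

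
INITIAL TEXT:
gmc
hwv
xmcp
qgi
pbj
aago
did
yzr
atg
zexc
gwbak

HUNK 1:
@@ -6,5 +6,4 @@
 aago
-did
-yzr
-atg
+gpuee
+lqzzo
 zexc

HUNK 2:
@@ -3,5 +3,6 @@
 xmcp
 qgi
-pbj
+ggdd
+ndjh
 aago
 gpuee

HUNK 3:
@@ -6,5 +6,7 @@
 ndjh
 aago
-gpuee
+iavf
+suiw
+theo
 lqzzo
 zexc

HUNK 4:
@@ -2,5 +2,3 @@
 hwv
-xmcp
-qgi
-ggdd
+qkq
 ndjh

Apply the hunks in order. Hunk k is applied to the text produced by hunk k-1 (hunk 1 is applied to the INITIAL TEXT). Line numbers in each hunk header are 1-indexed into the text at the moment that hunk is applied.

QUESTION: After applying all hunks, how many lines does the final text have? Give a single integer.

Hunk 1: at line 6 remove [did,yzr,atg] add [gpuee,lqzzo] -> 10 lines: gmc hwv xmcp qgi pbj aago gpuee lqzzo zexc gwbak
Hunk 2: at line 3 remove [pbj] add [ggdd,ndjh] -> 11 lines: gmc hwv xmcp qgi ggdd ndjh aago gpuee lqzzo zexc gwbak
Hunk 3: at line 6 remove [gpuee] add [iavf,suiw,theo] -> 13 lines: gmc hwv xmcp qgi ggdd ndjh aago iavf suiw theo lqzzo zexc gwbak
Hunk 4: at line 2 remove [xmcp,qgi,ggdd] add [qkq] -> 11 lines: gmc hwv qkq ndjh aago iavf suiw theo lqzzo zexc gwbak
Final line count: 11

Answer: 11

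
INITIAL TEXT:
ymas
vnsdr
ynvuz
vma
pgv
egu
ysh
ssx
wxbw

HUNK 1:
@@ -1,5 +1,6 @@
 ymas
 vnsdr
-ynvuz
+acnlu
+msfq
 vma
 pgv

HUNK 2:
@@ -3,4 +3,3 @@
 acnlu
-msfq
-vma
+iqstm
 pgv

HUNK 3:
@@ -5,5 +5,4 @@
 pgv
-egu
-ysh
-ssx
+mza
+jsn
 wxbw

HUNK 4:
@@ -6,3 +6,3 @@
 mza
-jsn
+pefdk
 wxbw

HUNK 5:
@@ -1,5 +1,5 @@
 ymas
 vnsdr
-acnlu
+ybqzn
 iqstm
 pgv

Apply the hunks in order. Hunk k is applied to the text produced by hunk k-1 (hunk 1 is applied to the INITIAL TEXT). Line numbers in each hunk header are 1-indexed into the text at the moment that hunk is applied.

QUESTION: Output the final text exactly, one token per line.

Hunk 1: at line 1 remove [ynvuz] add [acnlu,msfq] -> 10 lines: ymas vnsdr acnlu msfq vma pgv egu ysh ssx wxbw
Hunk 2: at line 3 remove [msfq,vma] add [iqstm] -> 9 lines: ymas vnsdr acnlu iqstm pgv egu ysh ssx wxbw
Hunk 3: at line 5 remove [egu,ysh,ssx] add [mza,jsn] -> 8 lines: ymas vnsdr acnlu iqstm pgv mza jsn wxbw
Hunk 4: at line 6 remove [jsn] add [pefdk] -> 8 lines: ymas vnsdr acnlu iqstm pgv mza pefdk wxbw
Hunk 5: at line 1 remove [acnlu] add [ybqzn] -> 8 lines: ymas vnsdr ybqzn iqstm pgv mza pefdk wxbw

Answer: ymas
vnsdr
ybqzn
iqstm
pgv
mza
pefdk
wxbw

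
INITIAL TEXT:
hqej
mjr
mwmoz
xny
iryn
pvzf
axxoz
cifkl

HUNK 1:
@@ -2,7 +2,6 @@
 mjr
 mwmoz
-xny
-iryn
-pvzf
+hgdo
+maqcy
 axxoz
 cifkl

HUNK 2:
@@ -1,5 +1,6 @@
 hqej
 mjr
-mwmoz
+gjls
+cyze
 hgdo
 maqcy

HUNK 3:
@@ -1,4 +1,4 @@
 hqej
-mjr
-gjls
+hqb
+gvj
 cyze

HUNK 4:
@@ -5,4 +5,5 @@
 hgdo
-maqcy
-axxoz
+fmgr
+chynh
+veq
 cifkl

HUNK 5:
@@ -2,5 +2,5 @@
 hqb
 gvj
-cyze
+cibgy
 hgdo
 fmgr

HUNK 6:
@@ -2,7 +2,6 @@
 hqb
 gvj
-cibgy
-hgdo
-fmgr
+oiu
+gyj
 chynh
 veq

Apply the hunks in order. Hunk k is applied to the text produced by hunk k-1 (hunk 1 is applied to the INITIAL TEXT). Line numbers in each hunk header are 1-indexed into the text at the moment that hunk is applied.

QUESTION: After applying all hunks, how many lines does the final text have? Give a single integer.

Hunk 1: at line 2 remove [xny,iryn,pvzf] add [hgdo,maqcy] -> 7 lines: hqej mjr mwmoz hgdo maqcy axxoz cifkl
Hunk 2: at line 1 remove [mwmoz] add [gjls,cyze] -> 8 lines: hqej mjr gjls cyze hgdo maqcy axxoz cifkl
Hunk 3: at line 1 remove [mjr,gjls] add [hqb,gvj] -> 8 lines: hqej hqb gvj cyze hgdo maqcy axxoz cifkl
Hunk 4: at line 5 remove [maqcy,axxoz] add [fmgr,chynh,veq] -> 9 lines: hqej hqb gvj cyze hgdo fmgr chynh veq cifkl
Hunk 5: at line 2 remove [cyze] add [cibgy] -> 9 lines: hqej hqb gvj cibgy hgdo fmgr chynh veq cifkl
Hunk 6: at line 2 remove [cibgy,hgdo,fmgr] add [oiu,gyj] -> 8 lines: hqej hqb gvj oiu gyj chynh veq cifkl
Final line count: 8

Answer: 8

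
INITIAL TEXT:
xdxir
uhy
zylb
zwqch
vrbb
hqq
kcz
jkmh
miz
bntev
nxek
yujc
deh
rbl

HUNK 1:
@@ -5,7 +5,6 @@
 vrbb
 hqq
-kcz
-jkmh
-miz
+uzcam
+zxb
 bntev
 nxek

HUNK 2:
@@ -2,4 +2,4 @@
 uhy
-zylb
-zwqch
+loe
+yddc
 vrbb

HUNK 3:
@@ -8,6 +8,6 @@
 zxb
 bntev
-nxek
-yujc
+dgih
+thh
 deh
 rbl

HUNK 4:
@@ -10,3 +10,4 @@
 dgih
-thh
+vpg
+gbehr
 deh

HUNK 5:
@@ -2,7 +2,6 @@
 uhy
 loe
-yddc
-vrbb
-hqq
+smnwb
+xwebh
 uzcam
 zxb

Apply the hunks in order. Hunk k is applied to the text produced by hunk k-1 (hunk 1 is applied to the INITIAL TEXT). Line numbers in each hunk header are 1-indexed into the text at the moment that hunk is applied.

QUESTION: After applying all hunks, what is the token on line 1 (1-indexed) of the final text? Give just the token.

Answer: xdxir

Derivation:
Hunk 1: at line 5 remove [kcz,jkmh,miz] add [uzcam,zxb] -> 13 lines: xdxir uhy zylb zwqch vrbb hqq uzcam zxb bntev nxek yujc deh rbl
Hunk 2: at line 2 remove [zylb,zwqch] add [loe,yddc] -> 13 lines: xdxir uhy loe yddc vrbb hqq uzcam zxb bntev nxek yujc deh rbl
Hunk 3: at line 8 remove [nxek,yujc] add [dgih,thh] -> 13 lines: xdxir uhy loe yddc vrbb hqq uzcam zxb bntev dgih thh deh rbl
Hunk 4: at line 10 remove [thh] add [vpg,gbehr] -> 14 lines: xdxir uhy loe yddc vrbb hqq uzcam zxb bntev dgih vpg gbehr deh rbl
Hunk 5: at line 2 remove [yddc,vrbb,hqq] add [smnwb,xwebh] -> 13 lines: xdxir uhy loe smnwb xwebh uzcam zxb bntev dgih vpg gbehr deh rbl
Final line 1: xdxir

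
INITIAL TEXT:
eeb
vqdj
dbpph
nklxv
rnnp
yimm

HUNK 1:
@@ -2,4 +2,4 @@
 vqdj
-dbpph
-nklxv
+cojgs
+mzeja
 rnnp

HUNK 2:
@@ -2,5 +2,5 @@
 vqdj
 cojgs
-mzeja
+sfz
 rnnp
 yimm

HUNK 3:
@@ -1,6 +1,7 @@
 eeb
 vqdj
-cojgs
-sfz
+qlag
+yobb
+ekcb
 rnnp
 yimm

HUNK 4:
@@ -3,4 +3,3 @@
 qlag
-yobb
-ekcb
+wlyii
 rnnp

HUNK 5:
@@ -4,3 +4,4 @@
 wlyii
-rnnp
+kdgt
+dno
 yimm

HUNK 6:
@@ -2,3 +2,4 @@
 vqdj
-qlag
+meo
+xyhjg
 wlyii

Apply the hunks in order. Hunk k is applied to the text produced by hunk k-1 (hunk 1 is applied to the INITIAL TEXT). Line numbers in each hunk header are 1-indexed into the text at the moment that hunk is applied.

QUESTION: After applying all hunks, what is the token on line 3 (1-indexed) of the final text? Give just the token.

Hunk 1: at line 2 remove [dbpph,nklxv] add [cojgs,mzeja] -> 6 lines: eeb vqdj cojgs mzeja rnnp yimm
Hunk 2: at line 2 remove [mzeja] add [sfz] -> 6 lines: eeb vqdj cojgs sfz rnnp yimm
Hunk 3: at line 1 remove [cojgs,sfz] add [qlag,yobb,ekcb] -> 7 lines: eeb vqdj qlag yobb ekcb rnnp yimm
Hunk 4: at line 3 remove [yobb,ekcb] add [wlyii] -> 6 lines: eeb vqdj qlag wlyii rnnp yimm
Hunk 5: at line 4 remove [rnnp] add [kdgt,dno] -> 7 lines: eeb vqdj qlag wlyii kdgt dno yimm
Hunk 6: at line 2 remove [qlag] add [meo,xyhjg] -> 8 lines: eeb vqdj meo xyhjg wlyii kdgt dno yimm
Final line 3: meo

Answer: meo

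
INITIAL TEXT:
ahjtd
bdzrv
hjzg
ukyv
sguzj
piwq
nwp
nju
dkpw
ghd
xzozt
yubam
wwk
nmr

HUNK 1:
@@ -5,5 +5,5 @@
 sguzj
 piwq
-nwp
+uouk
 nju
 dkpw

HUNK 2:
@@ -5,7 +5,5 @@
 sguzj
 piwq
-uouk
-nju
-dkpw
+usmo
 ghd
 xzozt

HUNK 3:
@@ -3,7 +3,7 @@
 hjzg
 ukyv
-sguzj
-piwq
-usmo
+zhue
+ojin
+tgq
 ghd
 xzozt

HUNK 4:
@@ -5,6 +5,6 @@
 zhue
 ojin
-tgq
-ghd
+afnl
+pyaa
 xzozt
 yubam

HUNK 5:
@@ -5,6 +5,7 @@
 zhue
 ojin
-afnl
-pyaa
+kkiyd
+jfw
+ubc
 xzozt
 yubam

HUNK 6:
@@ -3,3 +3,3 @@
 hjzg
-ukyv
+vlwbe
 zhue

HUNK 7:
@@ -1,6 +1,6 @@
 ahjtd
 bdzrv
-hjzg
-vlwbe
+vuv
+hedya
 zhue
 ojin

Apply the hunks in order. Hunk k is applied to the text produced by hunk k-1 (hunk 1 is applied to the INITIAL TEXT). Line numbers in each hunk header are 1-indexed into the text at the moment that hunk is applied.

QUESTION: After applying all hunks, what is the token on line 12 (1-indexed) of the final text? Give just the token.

Answer: wwk

Derivation:
Hunk 1: at line 5 remove [nwp] add [uouk] -> 14 lines: ahjtd bdzrv hjzg ukyv sguzj piwq uouk nju dkpw ghd xzozt yubam wwk nmr
Hunk 2: at line 5 remove [uouk,nju,dkpw] add [usmo] -> 12 lines: ahjtd bdzrv hjzg ukyv sguzj piwq usmo ghd xzozt yubam wwk nmr
Hunk 3: at line 3 remove [sguzj,piwq,usmo] add [zhue,ojin,tgq] -> 12 lines: ahjtd bdzrv hjzg ukyv zhue ojin tgq ghd xzozt yubam wwk nmr
Hunk 4: at line 5 remove [tgq,ghd] add [afnl,pyaa] -> 12 lines: ahjtd bdzrv hjzg ukyv zhue ojin afnl pyaa xzozt yubam wwk nmr
Hunk 5: at line 5 remove [afnl,pyaa] add [kkiyd,jfw,ubc] -> 13 lines: ahjtd bdzrv hjzg ukyv zhue ojin kkiyd jfw ubc xzozt yubam wwk nmr
Hunk 6: at line 3 remove [ukyv] add [vlwbe] -> 13 lines: ahjtd bdzrv hjzg vlwbe zhue ojin kkiyd jfw ubc xzozt yubam wwk nmr
Hunk 7: at line 1 remove [hjzg,vlwbe] add [vuv,hedya] -> 13 lines: ahjtd bdzrv vuv hedya zhue ojin kkiyd jfw ubc xzozt yubam wwk nmr
Final line 12: wwk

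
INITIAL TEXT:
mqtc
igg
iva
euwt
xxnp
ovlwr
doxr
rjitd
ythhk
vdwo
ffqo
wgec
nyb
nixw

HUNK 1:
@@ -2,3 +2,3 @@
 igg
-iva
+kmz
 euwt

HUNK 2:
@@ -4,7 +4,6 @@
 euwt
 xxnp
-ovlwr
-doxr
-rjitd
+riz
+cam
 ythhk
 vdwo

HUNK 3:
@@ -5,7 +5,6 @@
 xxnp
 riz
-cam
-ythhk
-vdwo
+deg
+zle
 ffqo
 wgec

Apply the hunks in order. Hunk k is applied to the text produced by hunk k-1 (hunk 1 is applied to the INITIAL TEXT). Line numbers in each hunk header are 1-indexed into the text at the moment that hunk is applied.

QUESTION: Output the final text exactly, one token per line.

Answer: mqtc
igg
kmz
euwt
xxnp
riz
deg
zle
ffqo
wgec
nyb
nixw

Derivation:
Hunk 1: at line 2 remove [iva] add [kmz] -> 14 lines: mqtc igg kmz euwt xxnp ovlwr doxr rjitd ythhk vdwo ffqo wgec nyb nixw
Hunk 2: at line 4 remove [ovlwr,doxr,rjitd] add [riz,cam] -> 13 lines: mqtc igg kmz euwt xxnp riz cam ythhk vdwo ffqo wgec nyb nixw
Hunk 3: at line 5 remove [cam,ythhk,vdwo] add [deg,zle] -> 12 lines: mqtc igg kmz euwt xxnp riz deg zle ffqo wgec nyb nixw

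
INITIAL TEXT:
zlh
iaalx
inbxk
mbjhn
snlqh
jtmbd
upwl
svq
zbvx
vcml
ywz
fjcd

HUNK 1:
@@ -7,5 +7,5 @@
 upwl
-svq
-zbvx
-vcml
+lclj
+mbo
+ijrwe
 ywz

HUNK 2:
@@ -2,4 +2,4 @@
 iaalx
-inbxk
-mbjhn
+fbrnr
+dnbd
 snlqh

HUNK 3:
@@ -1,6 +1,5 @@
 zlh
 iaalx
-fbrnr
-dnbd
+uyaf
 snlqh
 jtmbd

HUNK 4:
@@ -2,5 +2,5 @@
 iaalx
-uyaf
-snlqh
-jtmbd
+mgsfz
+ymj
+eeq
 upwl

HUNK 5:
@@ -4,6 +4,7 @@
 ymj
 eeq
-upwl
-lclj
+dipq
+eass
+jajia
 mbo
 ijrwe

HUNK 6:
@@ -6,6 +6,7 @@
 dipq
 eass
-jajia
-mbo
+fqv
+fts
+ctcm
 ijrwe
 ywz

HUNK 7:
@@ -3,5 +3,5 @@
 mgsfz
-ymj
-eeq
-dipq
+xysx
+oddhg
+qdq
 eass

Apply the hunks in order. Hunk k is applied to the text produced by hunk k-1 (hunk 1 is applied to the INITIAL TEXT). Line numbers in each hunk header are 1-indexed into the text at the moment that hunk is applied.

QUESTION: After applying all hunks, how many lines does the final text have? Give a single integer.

Answer: 13

Derivation:
Hunk 1: at line 7 remove [svq,zbvx,vcml] add [lclj,mbo,ijrwe] -> 12 lines: zlh iaalx inbxk mbjhn snlqh jtmbd upwl lclj mbo ijrwe ywz fjcd
Hunk 2: at line 2 remove [inbxk,mbjhn] add [fbrnr,dnbd] -> 12 lines: zlh iaalx fbrnr dnbd snlqh jtmbd upwl lclj mbo ijrwe ywz fjcd
Hunk 3: at line 1 remove [fbrnr,dnbd] add [uyaf] -> 11 lines: zlh iaalx uyaf snlqh jtmbd upwl lclj mbo ijrwe ywz fjcd
Hunk 4: at line 2 remove [uyaf,snlqh,jtmbd] add [mgsfz,ymj,eeq] -> 11 lines: zlh iaalx mgsfz ymj eeq upwl lclj mbo ijrwe ywz fjcd
Hunk 5: at line 4 remove [upwl,lclj] add [dipq,eass,jajia] -> 12 lines: zlh iaalx mgsfz ymj eeq dipq eass jajia mbo ijrwe ywz fjcd
Hunk 6: at line 6 remove [jajia,mbo] add [fqv,fts,ctcm] -> 13 lines: zlh iaalx mgsfz ymj eeq dipq eass fqv fts ctcm ijrwe ywz fjcd
Hunk 7: at line 3 remove [ymj,eeq,dipq] add [xysx,oddhg,qdq] -> 13 lines: zlh iaalx mgsfz xysx oddhg qdq eass fqv fts ctcm ijrwe ywz fjcd
Final line count: 13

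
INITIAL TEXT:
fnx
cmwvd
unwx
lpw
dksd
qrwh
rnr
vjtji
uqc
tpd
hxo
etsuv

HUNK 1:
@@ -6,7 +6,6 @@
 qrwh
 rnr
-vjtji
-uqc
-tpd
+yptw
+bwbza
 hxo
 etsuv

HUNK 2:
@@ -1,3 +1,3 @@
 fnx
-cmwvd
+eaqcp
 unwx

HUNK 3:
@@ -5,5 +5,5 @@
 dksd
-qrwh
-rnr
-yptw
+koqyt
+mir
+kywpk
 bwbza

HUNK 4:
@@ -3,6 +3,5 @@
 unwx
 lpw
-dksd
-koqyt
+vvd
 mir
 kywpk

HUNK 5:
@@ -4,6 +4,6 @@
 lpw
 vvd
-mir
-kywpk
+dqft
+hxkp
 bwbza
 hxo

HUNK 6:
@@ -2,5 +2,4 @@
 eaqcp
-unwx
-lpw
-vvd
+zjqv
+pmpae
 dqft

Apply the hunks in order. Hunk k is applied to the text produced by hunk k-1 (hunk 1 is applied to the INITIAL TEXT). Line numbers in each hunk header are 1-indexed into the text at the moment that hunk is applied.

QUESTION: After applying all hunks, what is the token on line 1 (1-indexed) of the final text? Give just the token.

Answer: fnx

Derivation:
Hunk 1: at line 6 remove [vjtji,uqc,tpd] add [yptw,bwbza] -> 11 lines: fnx cmwvd unwx lpw dksd qrwh rnr yptw bwbza hxo etsuv
Hunk 2: at line 1 remove [cmwvd] add [eaqcp] -> 11 lines: fnx eaqcp unwx lpw dksd qrwh rnr yptw bwbza hxo etsuv
Hunk 3: at line 5 remove [qrwh,rnr,yptw] add [koqyt,mir,kywpk] -> 11 lines: fnx eaqcp unwx lpw dksd koqyt mir kywpk bwbza hxo etsuv
Hunk 4: at line 3 remove [dksd,koqyt] add [vvd] -> 10 lines: fnx eaqcp unwx lpw vvd mir kywpk bwbza hxo etsuv
Hunk 5: at line 4 remove [mir,kywpk] add [dqft,hxkp] -> 10 lines: fnx eaqcp unwx lpw vvd dqft hxkp bwbza hxo etsuv
Hunk 6: at line 2 remove [unwx,lpw,vvd] add [zjqv,pmpae] -> 9 lines: fnx eaqcp zjqv pmpae dqft hxkp bwbza hxo etsuv
Final line 1: fnx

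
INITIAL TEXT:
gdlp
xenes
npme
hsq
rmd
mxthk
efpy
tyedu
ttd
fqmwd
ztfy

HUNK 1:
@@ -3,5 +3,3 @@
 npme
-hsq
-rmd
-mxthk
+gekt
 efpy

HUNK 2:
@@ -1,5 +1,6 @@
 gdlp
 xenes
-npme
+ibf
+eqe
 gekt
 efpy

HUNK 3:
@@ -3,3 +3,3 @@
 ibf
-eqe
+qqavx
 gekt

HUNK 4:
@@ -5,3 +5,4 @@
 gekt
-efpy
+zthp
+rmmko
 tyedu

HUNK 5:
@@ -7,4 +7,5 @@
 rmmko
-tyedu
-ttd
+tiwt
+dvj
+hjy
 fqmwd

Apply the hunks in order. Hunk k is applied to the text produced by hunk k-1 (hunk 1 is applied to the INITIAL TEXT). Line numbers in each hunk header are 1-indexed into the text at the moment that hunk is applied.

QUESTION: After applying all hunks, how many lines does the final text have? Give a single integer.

Hunk 1: at line 3 remove [hsq,rmd,mxthk] add [gekt] -> 9 lines: gdlp xenes npme gekt efpy tyedu ttd fqmwd ztfy
Hunk 2: at line 1 remove [npme] add [ibf,eqe] -> 10 lines: gdlp xenes ibf eqe gekt efpy tyedu ttd fqmwd ztfy
Hunk 3: at line 3 remove [eqe] add [qqavx] -> 10 lines: gdlp xenes ibf qqavx gekt efpy tyedu ttd fqmwd ztfy
Hunk 4: at line 5 remove [efpy] add [zthp,rmmko] -> 11 lines: gdlp xenes ibf qqavx gekt zthp rmmko tyedu ttd fqmwd ztfy
Hunk 5: at line 7 remove [tyedu,ttd] add [tiwt,dvj,hjy] -> 12 lines: gdlp xenes ibf qqavx gekt zthp rmmko tiwt dvj hjy fqmwd ztfy
Final line count: 12

Answer: 12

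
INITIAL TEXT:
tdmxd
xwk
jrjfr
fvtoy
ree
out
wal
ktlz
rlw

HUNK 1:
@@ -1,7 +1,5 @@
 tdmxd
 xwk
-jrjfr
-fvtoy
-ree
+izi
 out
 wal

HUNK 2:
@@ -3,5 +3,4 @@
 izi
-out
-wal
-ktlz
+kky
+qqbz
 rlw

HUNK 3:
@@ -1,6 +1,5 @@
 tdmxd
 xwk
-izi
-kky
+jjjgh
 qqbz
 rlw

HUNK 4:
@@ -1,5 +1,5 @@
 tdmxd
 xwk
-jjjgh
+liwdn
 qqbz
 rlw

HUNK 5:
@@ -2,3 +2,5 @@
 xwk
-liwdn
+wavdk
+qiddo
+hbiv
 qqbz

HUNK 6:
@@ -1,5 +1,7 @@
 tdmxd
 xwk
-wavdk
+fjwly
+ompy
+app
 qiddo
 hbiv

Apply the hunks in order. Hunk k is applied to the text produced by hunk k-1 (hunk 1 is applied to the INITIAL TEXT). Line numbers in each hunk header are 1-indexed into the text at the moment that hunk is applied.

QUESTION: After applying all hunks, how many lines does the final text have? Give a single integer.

Answer: 9

Derivation:
Hunk 1: at line 1 remove [jrjfr,fvtoy,ree] add [izi] -> 7 lines: tdmxd xwk izi out wal ktlz rlw
Hunk 2: at line 3 remove [out,wal,ktlz] add [kky,qqbz] -> 6 lines: tdmxd xwk izi kky qqbz rlw
Hunk 3: at line 1 remove [izi,kky] add [jjjgh] -> 5 lines: tdmxd xwk jjjgh qqbz rlw
Hunk 4: at line 1 remove [jjjgh] add [liwdn] -> 5 lines: tdmxd xwk liwdn qqbz rlw
Hunk 5: at line 2 remove [liwdn] add [wavdk,qiddo,hbiv] -> 7 lines: tdmxd xwk wavdk qiddo hbiv qqbz rlw
Hunk 6: at line 1 remove [wavdk] add [fjwly,ompy,app] -> 9 lines: tdmxd xwk fjwly ompy app qiddo hbiv qqbz rlw
Final line count: 9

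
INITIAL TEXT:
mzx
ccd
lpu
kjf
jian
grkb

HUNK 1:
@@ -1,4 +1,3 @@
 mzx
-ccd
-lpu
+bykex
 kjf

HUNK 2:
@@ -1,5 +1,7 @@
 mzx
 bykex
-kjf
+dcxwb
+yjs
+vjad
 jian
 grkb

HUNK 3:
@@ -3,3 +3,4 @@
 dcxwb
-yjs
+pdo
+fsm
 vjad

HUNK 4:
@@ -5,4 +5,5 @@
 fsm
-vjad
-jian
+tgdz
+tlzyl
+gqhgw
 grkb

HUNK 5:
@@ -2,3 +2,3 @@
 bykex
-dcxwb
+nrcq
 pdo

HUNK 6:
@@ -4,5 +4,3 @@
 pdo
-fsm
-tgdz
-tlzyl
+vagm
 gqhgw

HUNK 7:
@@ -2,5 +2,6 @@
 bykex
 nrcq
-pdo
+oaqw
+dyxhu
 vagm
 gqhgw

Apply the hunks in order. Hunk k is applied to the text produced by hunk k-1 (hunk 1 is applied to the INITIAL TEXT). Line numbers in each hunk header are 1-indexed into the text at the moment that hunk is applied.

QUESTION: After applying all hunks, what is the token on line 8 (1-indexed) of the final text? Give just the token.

Answer: grkb

Derivation:
Hunk 1: at line 1 remove [ccd,lpu] add [bykex] -> 5 lines: mzx bykex kjf jian grkb
Hunk 2: at line 1 remove [kjf] add [dcxwb,yjs,vjad] -> 7 lines: mzx bykex dcxwb yjs vjad jian grkb
Hunk 3: at line 3 remove [yjs] add [pdo,fsm] -> 8 lines: mzx bykex dcxwb pdo fsm vjad jian grkb
Hunk 4: at line 5 remove [vjad,jian] add [tgdz,tlzyl,gqhgw] -> 9 lines: mzx bykex dcxwb pdo fsm tgdz tlzyl gqhgw grkb
Hunk 5: at line 2 remove [dcxwb] add [nrcq] -> 9 lines: mzx bykex nrcq pdo fsm tgdz tlzyl gqhgw grkb
Hunk 6: at line 4 remove [fsm,tgdz,tlzyl] add [vagm] -> 7 lines: mzx bykex nrcq pdo vagm gqhgw grkb
Hunk 7: at line 2 remove [pdo] add [oaqw,dyxhu] -> 8 lines: mzx bykex nrcq oaqw dyxhu vagm gqhgw grkb
Final line 8: grkb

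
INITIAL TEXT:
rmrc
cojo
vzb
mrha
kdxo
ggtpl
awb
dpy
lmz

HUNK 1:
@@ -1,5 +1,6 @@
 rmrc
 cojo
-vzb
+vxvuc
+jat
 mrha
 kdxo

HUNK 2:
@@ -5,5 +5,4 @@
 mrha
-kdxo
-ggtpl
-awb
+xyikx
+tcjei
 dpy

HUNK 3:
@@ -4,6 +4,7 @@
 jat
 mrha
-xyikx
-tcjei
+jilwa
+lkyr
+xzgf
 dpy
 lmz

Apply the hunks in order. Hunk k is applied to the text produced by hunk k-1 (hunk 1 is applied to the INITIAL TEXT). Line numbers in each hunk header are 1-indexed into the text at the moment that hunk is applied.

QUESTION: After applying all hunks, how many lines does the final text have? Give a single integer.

Answer: 10

Derivation:
Hunk 1: at line 1 remove [vzb] add [vxvuc,jat] -> 10 lines: rmrc cojo vxvuc jat mrha kdxo ggtpl awb dpy lmz
Hunk 2: at line 5 remove [kdxo,ggtpl,awb] add [xyikx,tcjei] -> 9 lines: rmrc cojo vxvuc jat mrha xyikx tcjei dpy lmz
Hunk 3: at line 4 remove [xyikx,tcjei] add [jilwa,lkyr,xzgf] -> 10 lines: rmrc cojo vxvuc jat mrha jilwa lkyr xzgf dpy lmz
Final line count: 10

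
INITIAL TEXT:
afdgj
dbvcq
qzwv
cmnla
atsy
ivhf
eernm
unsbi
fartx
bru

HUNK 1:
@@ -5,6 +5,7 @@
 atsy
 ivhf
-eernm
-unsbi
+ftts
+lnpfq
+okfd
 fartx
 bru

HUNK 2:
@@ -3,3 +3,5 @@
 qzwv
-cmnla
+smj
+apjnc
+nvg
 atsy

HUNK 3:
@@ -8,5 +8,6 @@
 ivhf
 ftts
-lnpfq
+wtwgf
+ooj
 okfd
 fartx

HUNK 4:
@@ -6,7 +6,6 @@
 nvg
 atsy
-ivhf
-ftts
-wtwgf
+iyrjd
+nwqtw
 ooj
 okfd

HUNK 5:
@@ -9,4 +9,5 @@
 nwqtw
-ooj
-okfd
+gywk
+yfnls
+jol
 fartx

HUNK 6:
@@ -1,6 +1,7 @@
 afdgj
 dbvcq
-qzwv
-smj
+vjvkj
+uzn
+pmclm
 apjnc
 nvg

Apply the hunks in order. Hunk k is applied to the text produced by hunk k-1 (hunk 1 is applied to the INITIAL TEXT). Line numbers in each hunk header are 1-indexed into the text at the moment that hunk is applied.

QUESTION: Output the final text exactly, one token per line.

Answer: afdgj
dbvcq
vjvkj
uzn
pmclm
apjnc
nvg
atsy
iyrjd
nwqtw
gywk
yfnls
jol
fartx
bru

Derivation:
Hunk 1: at line 5 remove [eernm,unsbi] add [ftts,lnpfq,okfd] -> 11 lines: afdgj dbvcq qzwv cmnla atsy ivhf ftts lnpfq okfd fartx bru
Hunk 2: at line 3 remove [cmnla] add [smj,apjnc,nvg] -> 13 lines: afdgj dbvcq qzwv smj apjnc nvg atsy ivhf ftts lnpfq okfd fartx bru
Hunk 3: at line 8 remove [lnpfq] add [wtwgf,ooj] -> 14 lines: afdgj dbvcq qzwv smj apjnc nvg atsy ivhf ftts wtwgf ooj okfd fartx bru
Hunk 4: at line 6 remove [ivhf,ftts,wtwgf] add [iyrjd,nwqtw] -> 13 lines: afdgj dbvcq qzwv smj apjnc nvg atsy iyrjd nwqtw ooj okfd fartx bru
Hunk 5: at line 9 remove [ooj,okfd] add [gywk,yfnls,jol] -> 14 lines: afdgj dbvcq qzwv smj apjnc nvg atsy iyrjd nwqtw gywk yfnls jol fartx bru
Hunk 6: at line 1 remove [qzwv,smj] add [vjvkj,uzn,pmclm] -> 15 lines: afdgj dbvcq vjvkj uzn pmclm apjnc nvg atsy iyrjd nwqtw gywk yfnls jol fartx bru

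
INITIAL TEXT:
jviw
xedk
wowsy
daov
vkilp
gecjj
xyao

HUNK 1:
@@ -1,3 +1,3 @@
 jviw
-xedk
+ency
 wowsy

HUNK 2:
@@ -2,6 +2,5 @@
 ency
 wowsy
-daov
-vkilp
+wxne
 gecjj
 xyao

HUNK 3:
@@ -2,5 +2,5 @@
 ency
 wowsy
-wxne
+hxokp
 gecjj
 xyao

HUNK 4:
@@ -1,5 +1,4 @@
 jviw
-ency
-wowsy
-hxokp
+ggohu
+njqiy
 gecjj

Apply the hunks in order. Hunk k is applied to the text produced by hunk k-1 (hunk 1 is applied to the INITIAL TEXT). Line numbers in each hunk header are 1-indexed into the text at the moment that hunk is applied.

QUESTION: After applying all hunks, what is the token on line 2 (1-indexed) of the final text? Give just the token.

Answer: ggohu

Derivation:
Hunk 1: at line 1 remove [xedk] add [ency] -> 7 lines: jviw ency wowsy daov vkilp gecjj xyao
Hunk 2: at line 2 remove [daov,vkilp] add [wxne] -> 6 lines: jviw ency wowsy wxne gecjj xyao
Hunk 3: at line 2 remove [wxne] add [hxokp] -> 6 lines: jviw ency wowsy hxokp gecjj xyao
Hunk 4: at line 1 remove [ency,wowsy,hxokp] add [ggohu,njqiy] -> 5 lines: jviw ggohu njqiy gecjj xyao
Final line 2: ggohu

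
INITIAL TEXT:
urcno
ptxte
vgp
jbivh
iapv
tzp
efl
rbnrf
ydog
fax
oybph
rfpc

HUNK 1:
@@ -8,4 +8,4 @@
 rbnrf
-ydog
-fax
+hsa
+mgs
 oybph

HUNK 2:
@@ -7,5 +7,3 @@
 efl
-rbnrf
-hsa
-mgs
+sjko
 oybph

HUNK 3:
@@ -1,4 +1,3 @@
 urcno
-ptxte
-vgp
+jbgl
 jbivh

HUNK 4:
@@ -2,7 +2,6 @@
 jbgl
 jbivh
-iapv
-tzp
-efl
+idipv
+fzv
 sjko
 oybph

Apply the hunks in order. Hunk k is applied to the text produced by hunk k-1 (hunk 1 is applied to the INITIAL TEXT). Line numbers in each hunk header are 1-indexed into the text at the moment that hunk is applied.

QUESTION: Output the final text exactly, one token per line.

Answer: urcno
jbgl
jbivh
idipv
fzv
sjko
oybph
rfpc

Derivation:
Hunk 1: at line 8 remove [ydog,fax] add [hsa,mgs] -> 12 lines: urcno ptxte vgp jbivh iapv tzp efl rbnrf hsa mgs oybph rfpc
Hunk 2: at line 7 remove [rbnrf,hsa,mgs] add [sjko] -> 10 lines: urcno ptxte vgp jbivh iapv tzp efl sjko oybph rfpc
Hunk 3: at line 1 remove [ptxte,vgp] add [jbgl] -> 9 lines: urcno jbgl jbivh iapv tzp efl sjko oybph rfpc
Hunk 4: at line 2 remove [iapv,tzp,efl] add [idipv,fzv] -> 8 lines: urcno jbgl jbivh idipv fzv sjko oybph rfpc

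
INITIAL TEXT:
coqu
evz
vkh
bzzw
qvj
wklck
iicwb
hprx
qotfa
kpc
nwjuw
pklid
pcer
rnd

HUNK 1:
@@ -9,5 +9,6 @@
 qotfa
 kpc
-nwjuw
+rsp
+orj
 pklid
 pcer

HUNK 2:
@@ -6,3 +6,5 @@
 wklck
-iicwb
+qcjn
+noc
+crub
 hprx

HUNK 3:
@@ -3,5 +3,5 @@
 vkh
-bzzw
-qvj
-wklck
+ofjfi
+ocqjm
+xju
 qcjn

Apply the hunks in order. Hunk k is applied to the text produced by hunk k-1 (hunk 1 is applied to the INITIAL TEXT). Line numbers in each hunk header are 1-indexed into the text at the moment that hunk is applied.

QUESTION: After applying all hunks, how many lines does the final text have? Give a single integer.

Answer: 17

Derivation:
Hunk 1: at line 9 remove [nwjuw] add [rsp,orj] -> 15 lines: coqu evz vkh bzzw qvj wklck iicwb hprx qotfa kpc rsp orj pklid pcer rnd
Hunk 2: at line 6 remove [iicwb] add [qcjn,noc,crub] -> 17 lines: coqu evz vkh bzzw qvj wklck qcjn noc crub hprx qotfa kpc rsp orj pklid pcer rnd
Hunk 3: at line 3 remove [bzzw,qvj,wklck] add [ofjfi,ocqjm,xju] -> 17 lines: coqu evz vkh ofjfi ocqjm xju qcjn noc crub hprx qotfa kpc rsp orj pklid pcer rnd
Final line count: 17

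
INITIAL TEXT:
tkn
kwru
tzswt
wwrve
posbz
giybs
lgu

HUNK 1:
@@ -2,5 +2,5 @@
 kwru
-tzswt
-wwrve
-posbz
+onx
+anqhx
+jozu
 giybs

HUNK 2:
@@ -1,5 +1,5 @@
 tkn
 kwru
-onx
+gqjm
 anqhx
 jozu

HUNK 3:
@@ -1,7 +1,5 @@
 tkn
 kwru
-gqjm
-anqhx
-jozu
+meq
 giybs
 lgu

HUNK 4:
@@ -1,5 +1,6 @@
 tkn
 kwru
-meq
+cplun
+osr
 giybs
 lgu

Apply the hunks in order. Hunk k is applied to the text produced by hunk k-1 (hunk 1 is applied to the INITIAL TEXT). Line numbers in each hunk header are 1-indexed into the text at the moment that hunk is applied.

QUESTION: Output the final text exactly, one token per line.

Hunk 1: at line 2 remove [tzswt,wwrve,posbz] add [onx,anqhx,jozu] -> 7 lines: tkn kwru onx anqhx jozu giybs lgu
Hunk 2: at line 1 remove [onx] add [gqjm] -> 7 lines: tkn kwru gqjm anqhx jozu giybs lgu
Hunk 3: at line 1 remove [gqjm,anqhx,jozu] add [meq] -> 5 lines: tkn kwru meq giybs lgu
Hunk 4: at line 1 remove [meq] add [cplun,osr] -> 6 lines: tkn kwru cplun osr giybs lgu

Answer: tkn
kwru
cplun
osr
giybs
lgu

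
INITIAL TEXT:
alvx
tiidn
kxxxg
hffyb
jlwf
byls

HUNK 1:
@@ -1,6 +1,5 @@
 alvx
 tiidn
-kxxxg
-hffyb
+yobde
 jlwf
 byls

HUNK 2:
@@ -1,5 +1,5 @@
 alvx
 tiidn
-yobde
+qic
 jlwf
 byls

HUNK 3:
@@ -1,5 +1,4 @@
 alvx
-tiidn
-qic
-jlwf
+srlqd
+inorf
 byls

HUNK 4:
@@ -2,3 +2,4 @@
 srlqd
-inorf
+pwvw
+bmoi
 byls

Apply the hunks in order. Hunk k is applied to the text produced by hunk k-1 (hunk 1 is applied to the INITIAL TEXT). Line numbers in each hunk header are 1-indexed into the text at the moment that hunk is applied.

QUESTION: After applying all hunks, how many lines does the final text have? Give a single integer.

Answer: 5

Derivation:
Hunk 1: at line 1 remove [kxxxg,hffyb] add [yobde] -> 5 lines: alvx tiidn yobde jlwf byls
Hunk 2: at line 1 remove [yobde] add [qic] -> 5 lines: alvx tiidn qic jlwf byls
Hunk 3: at line 1 remove [tiidn,qic,jlwf] add [srlqd,inorf] -> 4 lines: alvx srlqd inorf byls
Hunk 4: at line 2 remove [inorf] add [pwvw,bmoi] -> 5 lines: alvx srlqd pwvw bmoi byls
Final line count: 5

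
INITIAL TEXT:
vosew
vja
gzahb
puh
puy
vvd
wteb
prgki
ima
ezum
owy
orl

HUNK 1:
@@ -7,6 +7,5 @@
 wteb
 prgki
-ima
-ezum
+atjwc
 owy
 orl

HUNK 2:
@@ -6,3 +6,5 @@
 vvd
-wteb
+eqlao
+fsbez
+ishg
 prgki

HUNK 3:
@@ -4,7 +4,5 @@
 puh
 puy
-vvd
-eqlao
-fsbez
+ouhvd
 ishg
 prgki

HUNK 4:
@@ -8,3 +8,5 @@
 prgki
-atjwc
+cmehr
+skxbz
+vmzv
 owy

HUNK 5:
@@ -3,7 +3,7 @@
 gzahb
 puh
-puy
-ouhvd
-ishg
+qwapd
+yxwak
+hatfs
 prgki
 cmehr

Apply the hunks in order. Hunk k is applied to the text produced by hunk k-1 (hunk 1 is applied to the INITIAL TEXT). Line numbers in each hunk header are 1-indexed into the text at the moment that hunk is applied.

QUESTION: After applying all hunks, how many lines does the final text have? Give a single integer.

Hunk 1: at line 7 remove [ima,ezum] add [atjwc] -> 11 lines: vosew vja gzahb puh puy vvd wteb prgki atjwc owy orl
Hunk 2: at line 6 remove [wteb] add [eqlao,fsbez,ishg] -> 13 lines: vosew vja gzahb puh puy vvd eqlao fsbez ishg prgki atjwc owy orl
Hunk 3: at line 4 remove [vvd,eqlao,fsbez] add [ouhvd] -> 11 lines: vosew vja gzahb puh puy ouhvd ishg prgki atjwc owy orl
Hunk 4: at line 8 remove [atjwc] add [cmehr,skxbz,vmzv] -> 13 lines: vosew vja gzahb puh puy ouhvd ishg prgki cmehr skxbz vmzv owy orl
Hunk 5: at line 3 remove [puy,ouhvd,ishg] add [qwapd,yxwak,hatfs] -> 13 lines: vosew vja gzahb puh qwapd yxwak hatfs prgki cmehr skxbz vmzv owy orl
Final line count: 13

Answer: 13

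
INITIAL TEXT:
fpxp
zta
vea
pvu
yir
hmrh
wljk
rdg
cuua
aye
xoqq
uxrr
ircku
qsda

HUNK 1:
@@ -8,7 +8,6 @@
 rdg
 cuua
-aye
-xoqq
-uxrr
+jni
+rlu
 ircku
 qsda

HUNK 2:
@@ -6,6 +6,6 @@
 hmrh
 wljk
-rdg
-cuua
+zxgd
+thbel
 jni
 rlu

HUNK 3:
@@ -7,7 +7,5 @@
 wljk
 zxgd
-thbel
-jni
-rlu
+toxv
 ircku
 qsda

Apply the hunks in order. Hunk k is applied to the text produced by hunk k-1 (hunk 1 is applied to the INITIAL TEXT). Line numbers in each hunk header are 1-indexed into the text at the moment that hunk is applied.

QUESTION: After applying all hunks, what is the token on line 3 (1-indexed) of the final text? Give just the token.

Answer: vea

Derivation:
Hunk 1: at line 8 remove [aye,xoqq,uxrr] add [jni,rlu] -> 13 lines: fpxp zta vea pvu yir hmrh wljk rdg cuua jni rlu ircku qsda
Hunk 2: at line 6 remove [rdg,cuua] add [zxgd,thbel] -> 13 lines: fpxp zta vea pvu yir hmrh wljk zxgd thbel jni rlu ircku qsda
Hunk 3: at line 7 remove [thbel,jni,rlu] add [toxv] -> 11 lines: fpxp zta vea pvu yir hmrh wljk zxgd toxv ircku qsda
Final line 3: vea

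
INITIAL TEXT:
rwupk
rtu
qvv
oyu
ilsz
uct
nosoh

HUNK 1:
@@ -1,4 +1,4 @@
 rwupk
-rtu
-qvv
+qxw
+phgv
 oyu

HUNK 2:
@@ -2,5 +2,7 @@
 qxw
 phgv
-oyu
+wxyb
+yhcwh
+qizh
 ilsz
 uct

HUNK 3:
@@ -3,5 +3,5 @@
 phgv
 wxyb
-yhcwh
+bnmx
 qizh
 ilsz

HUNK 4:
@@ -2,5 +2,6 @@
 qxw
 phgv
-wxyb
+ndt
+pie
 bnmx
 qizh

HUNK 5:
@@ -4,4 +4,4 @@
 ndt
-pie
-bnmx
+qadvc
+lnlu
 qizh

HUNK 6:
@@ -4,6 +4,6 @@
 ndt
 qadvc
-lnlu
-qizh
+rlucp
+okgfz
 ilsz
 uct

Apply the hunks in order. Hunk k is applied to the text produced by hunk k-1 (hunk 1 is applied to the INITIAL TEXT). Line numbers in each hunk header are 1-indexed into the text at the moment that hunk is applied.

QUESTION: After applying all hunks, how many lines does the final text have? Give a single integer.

Answer: 10

Derivation:
Hunk 1: at line 1 remove [rtu,qvv] add [qxw,phgv] -> 7 lines: rwupk qxw phgv oyu ilsz uct nosoh
Hunk 2: at line 2 remove [oyu] add [wxyb,yhcwh,qizh] -> 9 lines: rwupk qxw phgv wxyb yhcwh qizh ilsz uct nosoh
Hunk 3: at line 3 remove [yhcwh] add [bnmx] -> 9 lines: rwupk qxw phgv wxyb bnmx qizh ilsz uct nosoh
Hunk 4: at line 2 remove [wxyb] add [ndt,pie] -> 10 lines: rwupk qxw phgv ndt pie bnmx qizh ilsz uct nosoh
Hunk 5: at line 4 remove [pie,bnmx] add [qadvc,lnlu] -> 10 lines: rwupk qxw phgv ndt qadvc lnlu qizh ilsz uct nosoh
Hunk 6: at line 4 remove [lnlu,qizh] add [rlucp,okgfz] -> 10 lines: rwupk qxw phgv ndt qadvc rlucp okgfz ilsz uct nosoh
Final line count: 10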